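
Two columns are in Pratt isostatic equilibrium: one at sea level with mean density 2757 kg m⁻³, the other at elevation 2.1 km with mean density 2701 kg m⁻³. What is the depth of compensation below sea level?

ρ_ref D = ρ (D + h) → D (ρ_ref − ρ) = ρ h.
D = ρ h/(ρ_ref − ρ) = 2701 × 2.1 km/(2757 − 2701) = 101 km.

101 km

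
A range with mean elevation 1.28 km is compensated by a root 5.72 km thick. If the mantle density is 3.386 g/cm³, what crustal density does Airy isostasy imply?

ρ_c h = (ρ_m − ρ_c) r → ρ_c (h + r) = ρ_m r → ρ_c = ρ_m r / (h + r).
ρ_c = 3.386 × 5.72 km / (1.28 km + 5.72 km) = 2.77 g/cm³.

2.77 g/cm³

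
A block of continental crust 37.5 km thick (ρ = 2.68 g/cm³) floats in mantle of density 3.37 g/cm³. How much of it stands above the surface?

7.68 km

Floating equilibrium: submerged depth d = t ρ_obj/ρ_fluid = 37.5 km × 2.68/3.37 = 29.82 km.
Freeboard = t − d = 37.5 km − 29.82 km = 7.68 km.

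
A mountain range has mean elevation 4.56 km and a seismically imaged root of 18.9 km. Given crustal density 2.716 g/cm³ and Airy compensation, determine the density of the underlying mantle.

3.37 g/cm³

Airy balance: ρ_c h = (ρ_m − ρ_c) r → ρ_m = ρ_c (1 + h/r).
ρ_m = 2.716 × (1 + 4.56 km/18.9 km) = 3.37 g/cm³.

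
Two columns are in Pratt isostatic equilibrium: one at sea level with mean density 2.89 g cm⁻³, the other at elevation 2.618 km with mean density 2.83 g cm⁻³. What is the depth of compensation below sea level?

ρ_ref D = ρ (D + h) → D (ρ_ref − ρ) = ρ h.
D = ρ h/(ρ_ref − ρ) = 2.83 × 2.618 km/(2.89 − 2.83) = 123 km.

123 km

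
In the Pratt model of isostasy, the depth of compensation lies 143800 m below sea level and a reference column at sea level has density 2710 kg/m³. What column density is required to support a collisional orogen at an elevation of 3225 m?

2650 kg/m³

Pratt balance: ρ_ref D = ρ (D + h).
ρ = ρ_ref D/(D + h) = 2710 × 143800 m/(143800 m + 3225 m) = 2650 kg/m³.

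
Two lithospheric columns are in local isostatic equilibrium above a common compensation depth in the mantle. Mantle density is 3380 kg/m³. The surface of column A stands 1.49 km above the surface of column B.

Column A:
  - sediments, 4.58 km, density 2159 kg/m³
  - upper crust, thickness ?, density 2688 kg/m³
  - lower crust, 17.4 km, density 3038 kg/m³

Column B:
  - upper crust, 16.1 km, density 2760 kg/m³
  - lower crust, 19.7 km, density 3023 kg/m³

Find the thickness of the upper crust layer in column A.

Take the compensation level at the base of the deeper column (depth z_c below the surface of column A) and equate Σ ρ_i t_i down to z_c; mantle fills any gap and the z_c terms cancel.
Column A: 4.58×2159 + x×2688 + 17.4×3038 + (z_c − 21.98 − x)×3380
Column B: 1.49×0 + 16.1×2760 + 19.7×3023 + (z_c − 1.49 − 35.8)×3380
The z_c×3380 term appears on both sides and cancels. Collect the known terms of each column as K = Σ(ρt)_known − 3380 × (depth of known layers): K_A = 62749.42 − 3380×21.98 = −11542.98; K_B = 103989.1 − 3380×(1.49 + 35.8) = −22051.1.
Balance: K_A − x×(3380 − 2688) = K_B, so x = (K_A − K_B)/(3380 − 2688) = 10508.1/692 = 15.2 km.

15.2 km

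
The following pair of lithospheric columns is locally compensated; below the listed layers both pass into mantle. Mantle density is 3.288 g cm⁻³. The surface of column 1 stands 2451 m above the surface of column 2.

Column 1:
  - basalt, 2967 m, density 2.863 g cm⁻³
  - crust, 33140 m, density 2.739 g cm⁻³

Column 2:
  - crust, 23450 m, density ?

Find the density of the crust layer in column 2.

Take the compensation level at the base of the deeper column (depth z_c below the surface of column 1) and equate Σ ρ_i t_i down to z_c; mantle fills any gap and the z_c terms cancel.
Column 1: 2967×2.863 + 33140×2.739 + (z_c − 36107)×3.288
Column 2: 2451×0 + 23450×ρ + (z_c − 2451 − 23450)×3.288
The z_c×3.288 term appears on both sides and cancels. Collect the known terms of each column as K = Σ(ρt)_known − 3.288 × (depth of known layers): K_1 = 99264.981 − 3.288×36107 = −19454.835; K_2 = 0 − 3.288×(2451 + 23450) = −85162.488.
Balance: K_1 = K_2 + 23450×ρ, so ρ = (K_1 − K_2)/23450 = 65707.7/23450 = 2.8 g cm⁻³.

2.8 g cm⁻³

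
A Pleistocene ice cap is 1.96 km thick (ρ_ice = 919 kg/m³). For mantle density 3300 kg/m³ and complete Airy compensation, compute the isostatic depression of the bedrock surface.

Isostatic balance requires: the ice load ρ_ice t is balanced by mantle displaced below, ρ_m s.
s = t ρ_ice / ρ_m = 1.96 km × 919/3300 = 0.546 km.

0.546 km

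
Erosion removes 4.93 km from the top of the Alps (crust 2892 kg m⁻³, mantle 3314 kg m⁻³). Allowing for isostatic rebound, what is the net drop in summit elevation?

0.628 km

Rebound u = e ρ_c/ρ_m = 4.93 km × 2892/3314 = 4.302 km.
Net surface drop = e − u = 4.93 km − 4.302 km = e (ρ_m − ρ_c)/ρ_m = 0.628 km.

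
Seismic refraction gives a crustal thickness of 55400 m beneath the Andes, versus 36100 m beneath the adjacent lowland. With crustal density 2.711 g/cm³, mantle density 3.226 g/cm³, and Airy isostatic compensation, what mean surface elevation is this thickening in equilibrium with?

3080 m

Excess crust Δ = 55400 m − 36100 m = 19300 m, split between elevation h and root r with h + r = Δ.
Airy balance ρ_c h = (ρ_m − ρ_c) r gives r = h ρ_c/(ρ_m − ρ_c), so h (1 + ρ_c/(ρ_m − ρ_c)) = Δ, i.e. h = Δ (ρ_m − ρ_c)/ρ_m.
h = 19300 m × 0.515/3.226 = 3080 m.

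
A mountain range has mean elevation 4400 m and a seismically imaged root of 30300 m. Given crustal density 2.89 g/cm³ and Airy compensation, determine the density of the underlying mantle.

Airy balance: ρ_c h = (ρ_m − ρ_c) r → ρ_m = ρ_c (1 + h/r).
ρ_m = 2.89 × (1 + 4400 m/30300 m) = 3.31 g/cm³.

3.31 g/cm³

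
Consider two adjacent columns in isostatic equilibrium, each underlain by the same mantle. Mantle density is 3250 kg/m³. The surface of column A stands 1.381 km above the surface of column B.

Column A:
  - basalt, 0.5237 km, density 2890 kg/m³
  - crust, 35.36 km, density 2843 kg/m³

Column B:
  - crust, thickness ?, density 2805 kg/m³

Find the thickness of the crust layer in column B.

Take the compensation level at the base of the deeper column (depth z_c below the surface of column A) and equate Σ ρ_i t_i down to z_c; mantle fills any gap and the z_c terms cancel.
Column A: 0.5237×2890 + 35.36×2843 + (z_c − 35.8837)×3250
Column B: 1.381×0 + x×2805 + (z_c − 1.381 − 0 − x)×3250
The z_c×3250 term appears on both sides and cancels. Collect the known terms of each column as K = Σ(ρt)_known − 3250 × (depth of known layers): K_A = 102041.973 − 3250×35.8837 = −14580.052; K_B = 0 − 3250×(1.381 + 0) = −4488.25.
Balance: K_A = K_B − x×(3250 − 2805), so x = (K_B − K_A)/(3250 − 2805) = 10091.8/445 = 22.7 km.

22.7 km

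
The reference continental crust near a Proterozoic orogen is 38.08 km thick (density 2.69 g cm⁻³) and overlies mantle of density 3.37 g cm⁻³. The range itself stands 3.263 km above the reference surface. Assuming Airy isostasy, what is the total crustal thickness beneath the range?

54.3 km

Root depth r = h ρ_c / (ρ_m − ρ_c) = 3.263 km × 2.69 / 0.68 = 12.91 km.
Total thickness = T + h + r = 38.08 km + 3.263 km + 12.91 km = 54.3 km.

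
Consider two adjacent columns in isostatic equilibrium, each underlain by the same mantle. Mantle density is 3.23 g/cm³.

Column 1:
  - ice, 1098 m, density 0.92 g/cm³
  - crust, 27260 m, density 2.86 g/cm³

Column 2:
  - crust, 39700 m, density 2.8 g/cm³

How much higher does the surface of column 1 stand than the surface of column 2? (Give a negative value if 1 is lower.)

−1380 m

For any compensation level in the mantle, the mantle terms cancel and isostasy reduces to e = (Σt_1 − Σt_2) − (Σ(ρt)_1 − Σ(ρt)_2) / ρ_m.
Σt_1 = 28358 m; Σt_2 = 39700 m; Σ(ρt)_1 = 78973.76; Σ(ρt)_2 = 111160 (in m·g/cm³).
e = (28358 − 39700) − (78973.76 − 111160) / 3.23 = −1380 m.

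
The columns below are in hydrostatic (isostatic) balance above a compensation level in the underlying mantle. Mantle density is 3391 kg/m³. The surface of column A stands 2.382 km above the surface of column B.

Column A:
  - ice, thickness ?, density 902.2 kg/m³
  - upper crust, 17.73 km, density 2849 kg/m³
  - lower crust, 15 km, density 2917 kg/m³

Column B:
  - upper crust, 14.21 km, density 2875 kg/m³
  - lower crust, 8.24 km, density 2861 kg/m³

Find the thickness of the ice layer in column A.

1.23 km

Take the compensation level at the base of the deeper column (depth z_c below the surface of column A) and equate Σ ρ_i t_i down to z_c; mantle fills any gap and the z_c terms cancel.
Column A: x×902.2 + 17.73×2849 + 15×2917 + (z_c − 32.73 − x)×3391
Column B: 2.382×0 + 14.21×2875 + 8.24×2861 + (z_c − 2.382 − 22.45)×3391
The z_c×3391 term appears on both sides and cancels. Collect the known terms of each column as K = Σ(ρt)_known − 3391 × (depth of known layers): K_A = 94267.77 − 3391×32.73 = −16719.66; K_B = 64428.39 − 3391×(2.382 + 22.45) = −19776.922.
Balance: K_A − x×(3391 − 902.2) = K_B, so x = (K_A − K_B)/(3391 − 902.2) = 3057.26/2488.8 = 1.23 km.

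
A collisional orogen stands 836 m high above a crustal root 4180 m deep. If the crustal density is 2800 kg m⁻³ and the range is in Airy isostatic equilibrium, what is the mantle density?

3360 kg m⁻³

Airy balance: ρ_c h = (ρ_m − ρ_c) r → ρ_m = ρ_c (1 + h/r).
ρ_m = 2800 × (1 + 836 m/4180 m) = 3360 kg m⁻³.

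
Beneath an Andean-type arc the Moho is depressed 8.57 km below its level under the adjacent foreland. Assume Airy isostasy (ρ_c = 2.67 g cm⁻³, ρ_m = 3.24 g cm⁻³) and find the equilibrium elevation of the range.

1.83 km

By Archimedes' principle applied to the lithosphere: ρ_c h = (ρ_m − ρ_c) r.
h = r (ρ_m − ρ_c) / ρ_c = 8.57 km × (3.24 − 2.67) / 2.67 = 1.83 km.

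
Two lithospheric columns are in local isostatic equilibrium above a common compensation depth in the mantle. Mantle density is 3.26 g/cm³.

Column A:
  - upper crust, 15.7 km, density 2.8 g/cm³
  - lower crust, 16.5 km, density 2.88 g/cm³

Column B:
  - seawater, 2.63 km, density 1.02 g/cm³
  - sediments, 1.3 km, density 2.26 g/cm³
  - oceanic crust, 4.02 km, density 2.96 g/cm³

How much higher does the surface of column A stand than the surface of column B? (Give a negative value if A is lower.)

For any compensation level in the mantle, the mantle terms cancel and isostasy reduces to e = (Σt_A − Σt_B) − (Σ(ρt)_A − Σ(ρt)_B) / ρ_m.
Σt_A = 32.2 km; Σt_B = 7.95 km; Σ(ρt)_A = 91.48; Σ(ρt)_B = 17.5198 (in km·g/cm³).
e = (32.2 − 7.95) − (91.48 − 17.5198) / 3.26 = 1.56 km.

1.56 km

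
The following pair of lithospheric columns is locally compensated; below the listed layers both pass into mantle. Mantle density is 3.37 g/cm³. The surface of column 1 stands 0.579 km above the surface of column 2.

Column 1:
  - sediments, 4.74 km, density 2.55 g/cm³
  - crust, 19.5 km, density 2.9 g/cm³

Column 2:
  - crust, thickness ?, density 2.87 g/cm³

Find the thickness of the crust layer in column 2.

Take the compensation level at the base of the deeper column (depth z_c below the surface of column 1) and equate Σ ρ_i t_i down to z_c; mantle fills any gap and the z_c terms cancel.
Column 1: 4.74×2.55 + 19.5×2.9 + (z_c − 24.24)×3.37
Column 2: 0.579×0 + x×2.87 + (z_c − 0.579 − 0 − x)×3.37
The z_c×3.37 term appears on both sides and cancels. Collect the known terms of each column as K = Σ(ρt)_known − 3.37 × (depth of known layers): K_1 = 68.637 − 3.37×24.24 = −13.0518; K_2 = 0 − 3.37×(0.579 + 0) = −1.95123.
Balance: K_1 = K_2 − x×(3.37 − 2.87), so x = (K_2 − K_1)/(3.37 − 2.87) = 11.1006/0.5 = 22.2 km.

22.2 km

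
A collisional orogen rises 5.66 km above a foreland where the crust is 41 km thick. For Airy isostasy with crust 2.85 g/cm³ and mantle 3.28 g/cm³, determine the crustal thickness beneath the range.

84.2 km

Root depth r = h ρ_c / (ρ_m − ρ_c) = 5.66 km × 2.85 / 0.43 = 37.51 km.
Total thickness = T + h + r = 41 km + 5.66 km + 37.51 km = 84.2 km.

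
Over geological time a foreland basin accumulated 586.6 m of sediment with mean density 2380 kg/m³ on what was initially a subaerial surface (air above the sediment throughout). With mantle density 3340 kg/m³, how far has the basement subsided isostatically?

418 m

Subaerial load: s = t ρ_sed / ρ_m = 586.6 m × 2380/3340 = 418 m.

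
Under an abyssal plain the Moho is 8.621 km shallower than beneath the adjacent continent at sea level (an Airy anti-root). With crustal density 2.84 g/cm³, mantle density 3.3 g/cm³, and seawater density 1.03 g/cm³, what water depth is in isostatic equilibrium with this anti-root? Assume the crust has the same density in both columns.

2.19 km

Replacing a thickness d of crust by seawater at the top must be balanced by replacing crust with mantle at the base: d (ρ_c − ρ_w) = a (ρ_m − ρ_c).
d = a (ρ_m − ρ_c)/(ρ_c − ρ_w) = 8.621 km × 0.46/1.81 = 2.19 km.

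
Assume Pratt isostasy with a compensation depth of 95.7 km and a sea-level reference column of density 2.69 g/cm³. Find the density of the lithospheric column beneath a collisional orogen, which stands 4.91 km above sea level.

Pratt balance: ρ_ref D = ρ (D + h).
ρ = ρ_ref D/(D + h) = 2.69 × 95.7 km/(95.7 km + 4.91 km) = 2.56 g/cm³.

2.56 g/cm³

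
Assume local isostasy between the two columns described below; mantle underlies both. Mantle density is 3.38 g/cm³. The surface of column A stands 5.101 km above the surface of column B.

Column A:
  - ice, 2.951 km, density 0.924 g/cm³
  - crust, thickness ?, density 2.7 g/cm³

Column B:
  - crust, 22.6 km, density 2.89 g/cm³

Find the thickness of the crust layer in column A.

31 km

Take the compensation level at the base of the deeper column (depth z_c below the surface of column A) and equate Σ ρ_i t_i down to z_c; mantle fills any gap and the z_c terms cancel.
Column A: 2.951×0.924 + x×2.7 + (z_c − 2.951 − x)×3.38
Column B: 5.101×0 + 22.6×2.89 + (z_c − 5.101 − 22.6)×3.38
The z_c×3.38 term appears on both sides and cancels. Collect the known terms of each column as K = Σ(ρt)_known − 3.38 × (depth of known layers): K_A = 2.726724 − 3.38×2.951 = −7.247656; K_B = 65.314 − 3.38×(5.101 + 22.6) = −28.31538.
Balance: K_A − x×(3.38 − 2.7) = K_B, so x = (K_A − K_B)/(3.38 − 2.7) = 21.0677/0.68 = 31 km.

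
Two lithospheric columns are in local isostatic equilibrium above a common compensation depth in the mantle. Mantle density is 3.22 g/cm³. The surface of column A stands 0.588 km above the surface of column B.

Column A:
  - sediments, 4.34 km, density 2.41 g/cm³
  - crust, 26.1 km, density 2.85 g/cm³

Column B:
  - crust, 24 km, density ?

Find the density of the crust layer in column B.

2.75 g/cm³

Take the compensation level at the base of the deeper column (depth z_c below the surface of column A) and equate Σ ρ_i t_i down to z_c; mantle fills any gap and the z_c terms cancel.
Column A: 4.34×2.41 + 26.1×2.85 + (z_c − 30.44)×3.22
Column B: 0.588×0 + 24×ρ + (z_c − 0.588 − 24)×3.22
The z_c×3.22 term appears on both sides and cancels. Collect the known terms of each column as K = Σ(ρt)_known − 3.22 × (depth of known layers): K_A = 84.8444 − 3.22×30.44 = −13.1724; K_B = 0 − 3.22×(0.588 + 24) = −79.17336.
Balance: K_A = K_B + 24×ρ, so ρ = (K_A − K_B)/24 = 66.001/24 = 2.75 g/cm³.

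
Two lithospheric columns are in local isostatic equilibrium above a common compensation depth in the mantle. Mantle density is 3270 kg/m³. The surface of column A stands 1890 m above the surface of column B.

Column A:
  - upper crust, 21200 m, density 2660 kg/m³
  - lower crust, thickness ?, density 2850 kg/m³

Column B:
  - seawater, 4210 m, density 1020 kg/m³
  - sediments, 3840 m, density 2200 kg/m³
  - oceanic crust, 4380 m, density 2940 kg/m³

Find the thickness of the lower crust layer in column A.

Take the compensation level at the base of the deeper column (depth z_c below the surface of column A) and equate Σ ρ_i t_i down to z_c; mantle fills any gap and the z_c terms cancel.
Column A: 21200×2660 + x×2850 + (z_c − 21200 − x)×3270
Column B: 1890×0 + 4210×1020 + 3840×2200 + 4380×2940 + (z_c − 1890 − 12430)×3270
The z_c×3270 term appears on both sides and cancels. Collect the known terms of each column as K = Σ(ρt)_known − 3270 × (depth of known layers): K_A = 56392000 − 3270×21200 = −12932000; K_B = 25619400 − 3270×(1890 + 12430) = −21207000.
Balance: K_A − x×(3270 − 2850) = K_B, so x = (K_A − K_B)/(3270 − 2850) = 8275000/420 = 19700 m.

19700 m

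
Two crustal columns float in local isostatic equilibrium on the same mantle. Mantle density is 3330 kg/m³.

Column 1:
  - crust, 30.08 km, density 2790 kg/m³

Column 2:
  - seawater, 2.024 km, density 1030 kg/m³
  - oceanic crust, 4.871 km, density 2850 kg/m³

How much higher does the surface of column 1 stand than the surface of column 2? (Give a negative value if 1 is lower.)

For any compensation level in the mantle, the mantle terms cancel and isostasy reduces to e = (Σt_1 − Σt_2) − (Σ(ρt)_1 − Σ(ρt)_2) / ρ_m.
Σt_1 = 30.08 km; Σt_2 = 6.895 km; Σ(ρt)_1 = 83923.2; Σ(ρt)_2 = 15967.07 (in km·kg/m³).
e = (30.08 − 6.895) − (83923.2 − 15967.07) / 3330 = 2.78 km.

2.78 km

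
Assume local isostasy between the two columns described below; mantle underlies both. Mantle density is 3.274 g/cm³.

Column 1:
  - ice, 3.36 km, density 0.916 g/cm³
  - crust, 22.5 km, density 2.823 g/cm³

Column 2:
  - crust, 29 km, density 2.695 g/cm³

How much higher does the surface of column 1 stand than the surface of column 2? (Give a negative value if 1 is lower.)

For any compensation level in the mantle, the mantle terms cancel and isostasy reduces to e = (Σt_1 − Σt_2) − (Σ(ρt)_1 − Σ(ρt)_2) / ρ_m.
Σt_1 = 25.86 km; Σt_2 = 29 km; Σ(ρt)_1 = 66.59526; Σ(ρt)_2 = 78.155 (in km·g/cm³).
e = (25.86 − 29) − (66.59526 − 78.155) / 3.274 = 0.391 km.

0.391 km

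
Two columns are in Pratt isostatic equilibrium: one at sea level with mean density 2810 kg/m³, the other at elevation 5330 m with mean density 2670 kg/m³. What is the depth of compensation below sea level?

102000 m

ρ_ref D = ρ (D + h) → D (ρ_ref − ρ) = ρ h.
D = ρ h/(ρ_ref − ρ) = 2670 × 5330 m/(2810 − 2670) = 102000 m.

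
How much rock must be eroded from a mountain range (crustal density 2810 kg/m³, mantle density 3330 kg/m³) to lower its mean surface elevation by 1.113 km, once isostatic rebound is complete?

Net drop Δ = e − u = e − e ρ_c/ρ_m = e (ρ_m − ρ_c)/ρ_m.
e = Δ ρ_m/(ρ_m − ρ_c) = 1.113 km × 3330/520 = 7.13 km.

7.13 km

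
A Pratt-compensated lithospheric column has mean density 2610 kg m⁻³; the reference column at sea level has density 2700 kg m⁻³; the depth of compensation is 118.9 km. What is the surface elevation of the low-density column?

ρ_ref D = ρ (D + h) → h = D (ρ_ref − ρ)/ρ.
h = 118.9 km × (2700 − 2610)/2610 = 4.1 km.

4.1 km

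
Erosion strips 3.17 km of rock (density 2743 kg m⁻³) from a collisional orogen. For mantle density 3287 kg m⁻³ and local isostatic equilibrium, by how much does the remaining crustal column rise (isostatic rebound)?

Unloading: uplift u = e ρ_c/ρ_m = 3.17 km × 2743/3287 = 2.65 km.

2.65 km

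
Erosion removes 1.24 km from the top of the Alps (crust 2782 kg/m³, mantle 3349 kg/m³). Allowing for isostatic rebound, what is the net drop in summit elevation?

0.21 km

Rebound u = e ρ_c/ρ_m = 1.24 km × 2782/3349 = 1.03 km.
Net surface drop = e − u = 1.24 km − 1.03 km = e (ρ_m − ρ_c)/ρ_m = 0.21 km.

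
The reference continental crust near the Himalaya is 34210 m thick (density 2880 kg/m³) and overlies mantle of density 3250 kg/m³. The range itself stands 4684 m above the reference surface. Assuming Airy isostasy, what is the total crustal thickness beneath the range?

Root depth r = h ρ_c / (ρ_m − ρ_c) = 4684 m × 2880 / 370 = 36460 m.
Total thickness = T + h + r = 34210 m + 4684 m + 36460 m = 75400 m.

75400 m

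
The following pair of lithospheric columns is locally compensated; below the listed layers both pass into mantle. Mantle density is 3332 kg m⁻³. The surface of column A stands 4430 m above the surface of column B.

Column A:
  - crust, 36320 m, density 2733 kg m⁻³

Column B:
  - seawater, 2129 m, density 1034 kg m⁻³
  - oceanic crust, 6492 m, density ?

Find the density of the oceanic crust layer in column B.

Take the compensation level at the base of the deeper column (depth z_c below the surface of column A) and equate Σ ρ_i t_i down to z_c; mantle fills any gap and the z_c terms cancel.
Column A: 36320×2733 + (z_c − 36320)×3332
Column B: 4430×0 + 2129×1034 + 6492×ρ + (z_c − 4430 − 8621)×3332
The z_c×3332 term appears on both sides and cancels. Collect the known terms of each column as K = Σ(ρt)_known − 3332 × (depth of known layers): K_A = 99262560 − 3332×36320 = −21755680; K_B = 2201386 − 3332×(4430 + 8621) = −41284546.
Balance: K_A = K_B + 6492×ρ, so ρ = (K_A − K_B)/6492 = 19528900/6492 = 3010 kg m⁻³.

3010 kg m⁻³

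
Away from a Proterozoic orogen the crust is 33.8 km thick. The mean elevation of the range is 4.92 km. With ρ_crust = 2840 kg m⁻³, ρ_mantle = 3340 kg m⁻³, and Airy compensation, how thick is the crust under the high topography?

66.7 km

Root depth r = h ρ_c / (ρ_m − ρ_c) = 4.92 km × 2840 / 500 = 27.95 km.
Total thickness = T + h + r = 33.8 km + 4.92 km + 27.95 km = 66.7 km.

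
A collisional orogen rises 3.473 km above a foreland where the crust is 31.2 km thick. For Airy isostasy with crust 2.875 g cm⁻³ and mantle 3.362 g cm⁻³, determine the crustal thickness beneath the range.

55.2 km

Root depth r = h ρ_c / (ρ_m − ρ_c) = 3.473 km × 2.875 / 0.487 = 20.5 km.
Total thickness = T + h + r = 31.2 km + 3.473 km + 20.5 km = 55.2 km.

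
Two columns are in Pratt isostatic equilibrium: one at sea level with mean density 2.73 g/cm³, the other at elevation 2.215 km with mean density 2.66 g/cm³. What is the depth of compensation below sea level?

ρ_ref D = ρ (D + h) → D (ρ_ref − ρ) = ρ h.
D = ρ h/(ρ_ref − ρ) = 2.66 × 2.215 km/(2.73 − 2.66) = 84.2 km.

84.2 km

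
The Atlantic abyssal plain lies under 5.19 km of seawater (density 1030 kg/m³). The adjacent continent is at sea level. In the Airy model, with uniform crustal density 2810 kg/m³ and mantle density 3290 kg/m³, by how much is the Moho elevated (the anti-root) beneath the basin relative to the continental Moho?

19.2 km

Balancing pressure at the compensation depth: replacing crust with seawater at the top is compensated by replacing crust with mantle at the base: d (ρ_c − ρ_w) = a (ρ_m − ρ_c).
a = d (ρ_c − ρ_w)/(ρ_m − ρ_c) = 5.19 km × 1780/480 = 19.2 km.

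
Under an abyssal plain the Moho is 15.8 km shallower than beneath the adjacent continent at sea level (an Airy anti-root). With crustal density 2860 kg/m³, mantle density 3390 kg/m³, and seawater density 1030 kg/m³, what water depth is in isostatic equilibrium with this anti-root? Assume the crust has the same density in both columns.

4.58 km

Replacing a thickness d of crust by seawater at the top must be balanced by replacing crust with mantle at the base: d (ρ_c − ρ_w) = a (ρ_m − ρ_c).
d = a (ρ_m − ρ_c)/(ρ_c − ρ_w) = 15.8 km × 530/1830 = 4.58 km.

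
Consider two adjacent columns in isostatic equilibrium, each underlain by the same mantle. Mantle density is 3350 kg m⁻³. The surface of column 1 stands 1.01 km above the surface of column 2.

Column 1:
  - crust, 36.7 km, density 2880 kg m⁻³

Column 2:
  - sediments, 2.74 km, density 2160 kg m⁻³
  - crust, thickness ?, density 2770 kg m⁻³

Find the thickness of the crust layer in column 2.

18.3 km

Take the compensation level at the base of the deeper column (depth z_c below the surface of column 1) and equate Σ ρ_i t_i down to z_c; mantle fills any gap and the z_c terms cancel.
Column 1: 36.7×2880 + (z_c − 36.7)×3350
Column 2: 1.01×0 + 2.74×2160 + x×2770 + (z_c − 1.01 − 2.74 − x)×3350
The z_c×3350 term appears on both sides and cancels. Collect the known terms of each column as K = Σ(ρt)_known − 3350 × (depth of known layers): K_1 = 105696 − 3350×36.7 = −17249; K_2 = 5918.4 − 3350×(1.01 + 2.74) = −6644.1.
Balance: K_1 = K_2 − x×(3350 − 2770), so x = (K_2 − K_1)/(3350 − 2770) = 10604.9/580 = 18.3 km.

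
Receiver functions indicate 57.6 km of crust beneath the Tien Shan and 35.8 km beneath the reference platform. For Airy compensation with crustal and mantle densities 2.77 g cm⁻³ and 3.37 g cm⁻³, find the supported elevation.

Excess crust Δ = 57.6 km − 35.8 km = 21.8 km, split between elevation h and root r with h + r = Δ.
Airy balance ρ_c h = (ρ_m − ρ_c) r gives r = h ρ_c/(ρ_m − ρ_c), so h (1 + ρ_c/(ρ_m − ρ_c)) = Δ, i.e. h = Δ (ρ_m − ρ_c)/ρ_m.
h = 21.8 km × 0.6/3.37 = 3.88 km.

3.88 km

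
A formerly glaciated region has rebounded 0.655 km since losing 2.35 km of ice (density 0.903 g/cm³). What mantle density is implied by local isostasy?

ρ_m = ρ_ice t / u = 0.903 × 2.35 km/0.655 km = 3.24 g/cm³.

3.24 g/cm³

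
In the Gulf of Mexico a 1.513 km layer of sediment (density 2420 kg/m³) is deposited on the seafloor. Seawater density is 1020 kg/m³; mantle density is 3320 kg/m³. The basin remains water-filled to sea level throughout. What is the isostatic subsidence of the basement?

Submarine loading: the sediment displaces seawater, and the subsidence is in turn flooded, so s (ρ_m − ρ_w) = t (ρ_sed − ρ_w).
s = 1.513 km × (2420 − 1020) / (3320 − 1020) = 0.921 km.

0.921 km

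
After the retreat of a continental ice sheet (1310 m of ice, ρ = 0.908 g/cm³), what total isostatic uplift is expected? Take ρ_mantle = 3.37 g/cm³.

353 m

Removing the load lets mantle flow back in; uplift u satisfies ρ_ice t = ρ_m u.
u = t ρ_ice/ρ_m = 1310 m × 0.908/3.37 = 353 m.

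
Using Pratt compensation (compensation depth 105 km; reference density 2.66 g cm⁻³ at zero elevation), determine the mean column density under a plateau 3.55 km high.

2.57 g cm⁻³

Pratt balance: ρ_ref D = ρ (D + h).
ρ = ρ_ref D/(D + h) = 2.66 × 105 km/(105 km + 3.55 km) = 2.57 g cm⁻³.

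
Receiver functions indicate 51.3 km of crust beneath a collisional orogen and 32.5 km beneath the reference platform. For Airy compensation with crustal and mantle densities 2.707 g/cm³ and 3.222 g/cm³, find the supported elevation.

Excess crust Δ = 51.3 km − 32.5 km = 18.8 km, split between elevation h and root r with h + r = Δ.
Airy balance ρ_c h = (ρ_m − ρ_c) r gives r = h ρ_c/(ρ_m − ρ_c), so h (1 + ρ_c/(ρ_m − ρ_c)) = Δ, i.e. h = Δ (ρ_m − ρ_c)/ρ_m.
h = 18.8 km × 0.515/3.222 = 3 km.

3 km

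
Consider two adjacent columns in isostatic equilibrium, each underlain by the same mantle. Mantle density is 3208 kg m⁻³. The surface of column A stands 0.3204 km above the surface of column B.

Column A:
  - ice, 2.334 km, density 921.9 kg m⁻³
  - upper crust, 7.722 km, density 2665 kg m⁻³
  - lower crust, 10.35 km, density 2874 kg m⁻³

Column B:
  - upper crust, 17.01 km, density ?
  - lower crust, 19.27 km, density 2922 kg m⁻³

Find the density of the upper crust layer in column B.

Take the compensation level at the base of the deeper column (depth z_c below the surface of column A) and equate Σ ρ_i t_i down to z_c; mantle fills any gap and the z_c terms cancel.
Column A: 2.334×921.9 + 7.722×2665 + 10.35×2874 + (z_c − 20.406)×3208
Column B: 0.3204×0 + 17.01×ρ + 19.27×2922 + (z_c − 0.3204 − 36.28)×3208
The z_c×3208 term appears on both sides and cancels. Collect the known terms of each column as K = Σ(ρt)_known − 3208 × (depth of known layers): K_A = 52476.7446 − 3208×20.406 = −12985.7034; K_B = 56306.94 − 3208×(0.3204 + 36.28) = −61107.1432.
Balance: K_A = K_B + 17.01×ρ, so ρ = (K_A − K_B)/17.01 = 48121.4/17.01 = 2830 kg m⁻³.

2830 kg m⁻³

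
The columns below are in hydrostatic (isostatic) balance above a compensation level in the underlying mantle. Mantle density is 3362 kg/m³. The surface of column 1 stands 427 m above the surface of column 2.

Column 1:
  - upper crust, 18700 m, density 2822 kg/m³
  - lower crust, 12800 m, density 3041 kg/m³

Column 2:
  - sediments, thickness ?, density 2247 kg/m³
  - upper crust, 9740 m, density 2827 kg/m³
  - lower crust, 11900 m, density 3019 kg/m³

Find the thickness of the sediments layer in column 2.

3120 m

Take the compensation level at the base of the deeper column (depth z_c below the surface of column 1) and equate Σ ρ_i t_i down to z_c; mantle fills any gap and the z_c terms cancel.
Column 1: 18700×2822 + 12800×3041 + (z_c − 31500)×3362
Column 2: 427×0 + x×2247 + 9740×2827 + 11900×3019 + (z_c − 427 − 21640 − x)×3362
The z_c×3362 term appears on both sides and cancels. Collect the known terms of each column as K = Σ(ρt)_known − 3362 × (depth of known layers): K_1 = 91696200 − 3362×31500 = −14206800; K_2 = 63461080 − 3362×(427 + 21640) = −10728174.
Balance: K_1 = K_2 − x×(3362 − 2247), so x = (K_2 − K_1)/(3362 − 2247) = 3478630/1115 = 3120 m.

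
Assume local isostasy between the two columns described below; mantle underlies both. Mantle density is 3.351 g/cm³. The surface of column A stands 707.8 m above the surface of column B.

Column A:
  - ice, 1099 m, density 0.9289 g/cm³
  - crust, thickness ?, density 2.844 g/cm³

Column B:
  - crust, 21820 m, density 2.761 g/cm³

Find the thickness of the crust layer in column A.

24800 m

Take the compensation level at the base of the deeper column (depth z_c below the surface of column A) and equate Σ ρ_i t_i down to z_c; mantle fills any gap and the z_c terms cancel.
Column A: 1099×0.9289 + x×2.844 + (z_c − 1099 − x)×3.351
Column B: 707.8×0 + 21820×2.761 + (z_c − 707.8 − 21820)×3.351
The z_c×3.351 term appears on both sides and cancels. Collect the known terms of each column as K = Σ(ρt)_known − 3.351 × (depth of known layers): K_A = 1020.8611 − 3.351×1099 = −2661.8879; K_B = 60245.02 − 3.351×(707.8 + 21820) = −15245.6378.
Balance: K_A − x×(3.351 − 2.844) = K_B, so x = (K_A − K_B)/(3.351 − 2.844) = 12583.7/0.507 = 24800 m.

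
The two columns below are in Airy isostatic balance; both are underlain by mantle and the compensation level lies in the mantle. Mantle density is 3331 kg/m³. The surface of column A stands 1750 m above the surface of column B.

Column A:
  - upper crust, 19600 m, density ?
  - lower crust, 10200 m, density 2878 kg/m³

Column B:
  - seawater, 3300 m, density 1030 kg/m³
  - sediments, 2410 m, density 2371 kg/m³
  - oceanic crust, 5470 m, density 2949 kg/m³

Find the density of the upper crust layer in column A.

2660 kg/m³

Take the compensation level at the base of the deeper column (depth z_c below the surface of column A) and equate Σ ρ_i t_i down to z_c; mantle fills any gap and the z_c terms cancel.
Column A: 19600×ρ + 10200×2878 + (z_c − 29800)×3331
Column B: 1750×0 + 3300×1030 + 2410×2371 + 5470×2949 + (z_c − 1750 − 11180)×3331
The z_c×3331 term appears on both sides and cancels. Collect the known terms of each column as K = Σ(ρt)_known − 3331 × (depth of known layers): K_A = 29355600 − 3331×29800 = −69908200; K_B = 25244140 − 3331×(1750 + 11180) = −17825690.
Balance: K_A + 19600×ρ = K_B, so ρ = (K_B − K_A)/19600 = 52082500/19600 = 2660 kg/m³.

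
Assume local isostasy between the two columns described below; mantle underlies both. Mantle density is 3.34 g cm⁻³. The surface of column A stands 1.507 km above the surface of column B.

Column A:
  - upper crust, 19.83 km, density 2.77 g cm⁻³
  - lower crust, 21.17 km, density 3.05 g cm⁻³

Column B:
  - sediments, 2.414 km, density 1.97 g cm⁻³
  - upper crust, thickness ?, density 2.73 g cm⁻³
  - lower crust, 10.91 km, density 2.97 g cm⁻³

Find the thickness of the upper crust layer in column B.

8.3 km

Take the compensation level at the base of the deeper column (depth z_c below the surface of column A) and equate Σ ρ_i t_i down to z_c; mantle fills any gap and the z_c terms cancel.
Column A: 19.83×2.77 + 21.17×3.05 + (z_c − 41)×3.34
Column B: 1.507×0 + 2.414×1.97 + x×2.73 + 10.91×2.97 + (z_c − 1.507 − 13.324 − x)×3.34
The z_c×3.34 term appears on both sides and cancels. Collect the known terms of each column as K = Σ(ρt)_known − 3.34 × (depth of known layers): K_A = 119.4976 − 3.34×41 = −17.4424; K_B = 37.15828 − 3.34×(1.507 + 13.324) = −12.37726.
Balance: K_A = K_B − x×(3.34 − 2.73), so x = (K_B − K_A)/(3.34 − 2.73) = 5.06514/0.61 = 8.3 km.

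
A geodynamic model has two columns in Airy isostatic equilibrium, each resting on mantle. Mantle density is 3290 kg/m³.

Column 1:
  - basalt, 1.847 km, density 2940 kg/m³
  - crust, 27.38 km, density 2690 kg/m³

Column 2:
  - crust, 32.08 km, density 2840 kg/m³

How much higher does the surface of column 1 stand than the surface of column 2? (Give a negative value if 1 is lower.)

0.802 km

For any compensation level in the mantle, the mantle terms cancel and isostasy reduces to e = (Σt_1 − Σt_2) − (Σ(ρt)_1 − Σ(ρt)_2) / ρ_m.
Σt_1 = 29.227 km; Σt_2 = 32.08 km; Σ(ρt)_1 = 79082.38; Σ(ρt)_2 = 91107.2 (in km·kg/m³).
e = (29.227 − 32.08) − (79082.38 − 91107.2) / 3290 = 0.802 km.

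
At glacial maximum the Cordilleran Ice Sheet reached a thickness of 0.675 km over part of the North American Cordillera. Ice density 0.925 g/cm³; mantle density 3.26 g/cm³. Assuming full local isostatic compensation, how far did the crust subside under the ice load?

By Archimedes' principle applied to the lithosphere: the ice load ρ_ice t is balanced by mantle displaced below, ρ_m s.
s = t ρ_ice / ρ_m = 0.675 km × 0.925/3.26 = 0.192 km.

0.192 km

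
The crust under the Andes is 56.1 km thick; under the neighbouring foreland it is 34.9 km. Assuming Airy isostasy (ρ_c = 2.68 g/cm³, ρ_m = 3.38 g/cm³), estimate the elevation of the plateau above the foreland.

4.39 km

Excess crust Δ = 56.1 km − 34.9 km = 21.2 km, split between elevation h and root r with h + r = Δ.
Airy balance ρ_c h = (ρ_m − ρ_c) r gives r = h ρ_c/(ρ_m − ρ_c), so h (1 + ρ_c/(ρ_m − ρ_c)) = Δ, i.e. h = Δ (ρ_m − ρ_c)/ρ_m.
h = 21.2 km × 0.7/3.38 = 4.39 km.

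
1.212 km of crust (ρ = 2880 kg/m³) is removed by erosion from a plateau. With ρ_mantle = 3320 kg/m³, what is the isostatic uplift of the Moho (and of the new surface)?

Unloading: uplift u = e ρ_c/ρ_m = 1.212 km × 2880/3320 = 1.05 km.

1.05 km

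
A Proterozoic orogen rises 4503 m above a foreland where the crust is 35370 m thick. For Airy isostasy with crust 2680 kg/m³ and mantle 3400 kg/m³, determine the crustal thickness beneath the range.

Root depth r = h ρ_c / (ρ_m − ρ_c) = 4503 m × 2680 / 720 = 16760 m.
Total thickness = T + h + r = 35370 m + 4503 m + 16760 m = 56600 m.

56600 m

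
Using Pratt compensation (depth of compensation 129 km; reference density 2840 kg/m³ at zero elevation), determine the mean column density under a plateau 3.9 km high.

Pratt balance: ρ_ref D = ρ (D + h).
ρ = ρ_ref D/(D + h) = 2840 × 129 km/(129 km + 3.9 km) = 2760 kg/m³.

2760 kg/m³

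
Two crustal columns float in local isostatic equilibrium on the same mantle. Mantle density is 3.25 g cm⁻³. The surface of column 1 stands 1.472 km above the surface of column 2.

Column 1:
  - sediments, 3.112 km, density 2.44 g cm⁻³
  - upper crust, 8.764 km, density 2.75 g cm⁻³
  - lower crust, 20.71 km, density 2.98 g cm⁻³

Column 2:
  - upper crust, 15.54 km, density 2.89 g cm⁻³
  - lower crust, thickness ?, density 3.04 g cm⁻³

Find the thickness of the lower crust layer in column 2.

10.1 km

Take the compensation level at the base of the deeper column (depth z_c below the surface of column 1) and equate Σ ρ_i t_i down to z_c; mantle fills any gap and the z_c terms cancel.
Column 1: 3.112×2.44 + 8.764×2.75 + 20.71×2.98 + (z_c − 32.586)×3.25
Column 2: 1.472×0 + 15.54×2.89 + x×3.04 + (z_c − 1.472 − 15.54 − x)×3.25
The z_c×3.25 term appears on both sides and cancels. Collect the known terms of each column as K = Σ(ρt)_known − 3.25 × (depth of known layers): K_1 = 93.41008 − 3.25×32.586 = −12.49442; K_2 = 44.9106 − 3.25×(1.472 + 15.54) = −10.3784.
Balance: K_1 = K_2 − x×(3.25 − 3.04), so x = (K_2 − K_1)/(3.25 − 3.04) = 2.11602/0.21 = 10.1 km.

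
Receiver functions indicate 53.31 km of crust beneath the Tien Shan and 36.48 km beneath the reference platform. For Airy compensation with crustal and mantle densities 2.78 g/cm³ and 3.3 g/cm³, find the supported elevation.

Excess crust Δ = 53.31 km − 36.48 km = 16.83 km, split between elevation h and root r with h + r = Δ.
Airy balance ρ_c h = (ρ_m − ρ_c) r gives r = h ρ_c/(ρ_m − ρ_c), so h (1 + ρ_c/(ρ_m − ρ_c)) = Δ, i.e. h = Δ (ρ_m − ρ_c)/ρ_m.
h = 16.83 km × 0.52/3.3 = 2.65 km.

2.65 km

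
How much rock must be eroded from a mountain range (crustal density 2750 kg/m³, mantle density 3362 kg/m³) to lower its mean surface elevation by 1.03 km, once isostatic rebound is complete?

5.66 km

Net drop Δ = e − u = e − e ρ_c/ρ_m = e (ρ_m − ρ_c)/ρ_m.
e = Δ ρ_m/(ρ_m − ρ_c) = 1.03 km × 3362/612 = 5.66 km.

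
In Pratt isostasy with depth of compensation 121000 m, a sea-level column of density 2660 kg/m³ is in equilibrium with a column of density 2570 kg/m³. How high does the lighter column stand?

4240 m

ρ_ref D = ρ (D + h) → h = D (ρ_ref − ρ)/ρ.
h = 121000 m × (2660 − 2570)/2570 = 4240 m.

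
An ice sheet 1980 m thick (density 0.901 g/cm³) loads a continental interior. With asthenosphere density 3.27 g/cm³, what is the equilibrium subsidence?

546 m

Equating mass per unit area of the two columns: the ice load ρ_ice t is balanced by mantle displaced below, ρ_m s.
s = t ρ_ice / ρ_m = 1980 m × 0.901/3.27 = 546 m.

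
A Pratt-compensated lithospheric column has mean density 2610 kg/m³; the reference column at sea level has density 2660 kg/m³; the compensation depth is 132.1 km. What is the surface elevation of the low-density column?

ρ_ref D = ρ (D + h) → h = D (ρ_ref − ρ)/ρ.
h = 132.1 km × (2660 − 2610)/2610 = 2.53 km.

2.53 km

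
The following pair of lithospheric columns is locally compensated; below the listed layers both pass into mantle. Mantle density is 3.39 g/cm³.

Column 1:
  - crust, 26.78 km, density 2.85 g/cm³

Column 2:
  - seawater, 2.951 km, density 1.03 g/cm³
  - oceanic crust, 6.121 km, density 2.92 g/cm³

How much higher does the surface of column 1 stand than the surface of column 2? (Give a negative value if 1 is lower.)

For any compensation level in the mantle, the mantle terms cancel and isostasy reduces to e = (Σt_1 − Σt_2) − (Σ(ρt)_1 − Σ(ρt)_2) / ρ_m.
Σt_1 = 26.78 km; Σt_2 = 9.072 km; Σ(ρt)_1 = 76.323; Σ(ρt)_2 = 20.91285 (in km·g/cm³).
e = (26.78 − 9.072) − (76.323 − 20.91285) / 3.39 = 1.36 km.

1.36 km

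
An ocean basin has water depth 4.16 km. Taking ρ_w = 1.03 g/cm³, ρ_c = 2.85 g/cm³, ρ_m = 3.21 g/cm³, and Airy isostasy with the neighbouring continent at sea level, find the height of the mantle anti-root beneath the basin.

21 km

Equating mass per unit area of the two columns: replacing crust with seawater at the top is compensated by replacing crust with mantle at the base: d (ρ_c − ρ_w) = a (ρ_m − ρ_c).
a = d (ρ_c − ρ_w)/(ρ_m − ρ_c) = 4.16 km × 1.82/0.36 = 21 km.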